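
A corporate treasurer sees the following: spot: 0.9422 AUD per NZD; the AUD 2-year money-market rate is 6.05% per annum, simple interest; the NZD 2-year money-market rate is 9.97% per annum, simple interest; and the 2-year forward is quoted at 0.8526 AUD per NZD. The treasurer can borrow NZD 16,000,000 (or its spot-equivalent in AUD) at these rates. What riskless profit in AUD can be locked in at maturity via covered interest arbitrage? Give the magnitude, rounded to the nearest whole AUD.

T = 2 years.
Route A — deposit NZD, sell forward: 16,000,000 × 1.199400 × 0.8526 = AUD 16,361,735.04.
Route B — convert at spot, deposit AUD: 16,000,000 × 0.9422 × 1.121000 = AUD 16,899,299.20.
The quoted forward undervalues NZD, so borrow NZD, convert to AUD at spot, deposit the AUD at 6.05%, and buy NZD forward at 0.8526 to cover the loan.
Arbitrage profit = |16,361,735.04 − 16,899,299.20| = AUD 537,564.

AUD 537,564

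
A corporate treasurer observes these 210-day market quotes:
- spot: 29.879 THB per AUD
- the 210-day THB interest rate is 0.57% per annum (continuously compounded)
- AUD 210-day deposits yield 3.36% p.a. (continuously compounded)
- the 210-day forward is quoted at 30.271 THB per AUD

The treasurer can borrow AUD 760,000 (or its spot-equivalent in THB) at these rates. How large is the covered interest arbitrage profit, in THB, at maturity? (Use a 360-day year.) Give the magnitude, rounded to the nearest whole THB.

THB 677,655

T = 210/360 years.
Keep in AUD, deliver into the forward: 760,000·1.0197933411·30.271 = THB 23,461,324.81.
Swap to THB now, deposit: 760,000·29.879·1.0033305339 = THB 22,783,669.90.
The quoted forward overvalues AUD, so borrow THB, buy AUD at spot, deposit the AUD at 3.36%, and sell the proceeds forward at 30.271.
Arbitrage profit = |23,461,324.81 − 22,783,669.90| = THB 677,655.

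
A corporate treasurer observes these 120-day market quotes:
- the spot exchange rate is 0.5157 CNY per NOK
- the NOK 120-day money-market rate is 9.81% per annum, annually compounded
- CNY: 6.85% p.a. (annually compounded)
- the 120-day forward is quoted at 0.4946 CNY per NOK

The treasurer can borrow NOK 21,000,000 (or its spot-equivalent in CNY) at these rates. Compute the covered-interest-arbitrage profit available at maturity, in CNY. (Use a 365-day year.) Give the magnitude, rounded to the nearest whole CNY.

T = 120/365 years.
Keep in NOK, deliver into the forward: 21,000,000·1.031244672·0.4946 = CNY 10,711,125.91.
Swap to CNY now, deposit: 21,000,000·0.5157·1.022021703 = CNY 11,068,188.44.
The quoted forward undervalues NOK, so borrow NOK, convert to CNY at spot, deposit the CNY at 6.85%, and buy NOK forward at 0.4946 to cover the loan.
Profit = 11,068,188.44 − 10,711,125.91 = CNY 357,063.

CNY 357,063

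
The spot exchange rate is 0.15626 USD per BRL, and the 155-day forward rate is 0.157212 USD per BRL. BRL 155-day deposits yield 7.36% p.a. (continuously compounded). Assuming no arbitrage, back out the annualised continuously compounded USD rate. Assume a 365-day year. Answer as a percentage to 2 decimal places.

8.79%

T = 155/365 years.
F/S = 0.157212/0.15626 = 1.0060924 = (growth of USD) / (growth of BRL).
BRL growth factor: e^(0.0736×155/365) = 1.0317484.
That pins the USD growth at 1.0380342.
Take logs: ln 1.0380342 / (155/365) = 0.087903, so 8.79%.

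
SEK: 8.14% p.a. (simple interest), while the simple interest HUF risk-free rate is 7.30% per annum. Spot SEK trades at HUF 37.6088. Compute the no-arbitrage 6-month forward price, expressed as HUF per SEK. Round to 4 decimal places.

37.4570

T = 6/12 years.
Growth of 1 HUF over T: 1 + 0.0730×6/12 = 1.036500.
Growth of 1 SEK over T: 1 + 0.0814×6/12 = 1.040700.
Forward (HUF per SEK) = 37.6088 × 1.036500 / 1.040700 = 37.457020.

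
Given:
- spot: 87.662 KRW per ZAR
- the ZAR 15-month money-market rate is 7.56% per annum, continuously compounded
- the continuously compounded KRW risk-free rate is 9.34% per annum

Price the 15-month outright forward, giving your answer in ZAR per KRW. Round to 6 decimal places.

0.011156

T = 15/12 years.
KRW growth factor: e^(0.0934×15/12) = 1.1238384.
ZAR accumulates by e^(0.0756×15/12) = 1.0991092.
So F = 87.662 × 1.1238384 / 1.0991092 = 89.63433 (KRW/ZAR).
Invert for ZAR per KRW: 1 / 89.63433 = 0.011156.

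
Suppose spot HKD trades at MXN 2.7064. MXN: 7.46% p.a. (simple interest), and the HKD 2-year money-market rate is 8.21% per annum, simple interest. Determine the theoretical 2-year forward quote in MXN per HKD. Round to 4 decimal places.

T = 2 years.
MXN growth factor: 1 + 0.0746×2 = 1.149200.
HKD growth factor: 1 + 0.0821×2 = 1.164200.
So F = 2.7064 × 1.149200 / 1.164200 = 2.671530 (MXN/HKD).

2.6715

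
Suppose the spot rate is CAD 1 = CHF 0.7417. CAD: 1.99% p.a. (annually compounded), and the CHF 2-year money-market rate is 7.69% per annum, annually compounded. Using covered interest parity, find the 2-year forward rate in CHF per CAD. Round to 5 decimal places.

0.82692

T = 2 years.
CHF growth factor: (1 + 0.0769)^2 = 1.1597136.
CAD growth factor: (1 + 0.0199)^2 = 1.040196.
Forward (CHF per CAD) = 0.7417 × 1.1597136 / 1.040196 = 0.8269207.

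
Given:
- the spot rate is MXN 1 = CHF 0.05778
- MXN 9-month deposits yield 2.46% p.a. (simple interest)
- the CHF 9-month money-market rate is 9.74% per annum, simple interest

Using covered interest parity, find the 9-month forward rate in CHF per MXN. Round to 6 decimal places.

T = 9/12 years.
CHF accumulates by 1 + 0.0974×9/12 = 1.073050.
MXN growth factor: 1 + 0.0246×9/12 = 1.018450.
So F = 0.05778 × 1.073050 / 1.018450 = 0.06087764 (CHF/MXN).

0.060878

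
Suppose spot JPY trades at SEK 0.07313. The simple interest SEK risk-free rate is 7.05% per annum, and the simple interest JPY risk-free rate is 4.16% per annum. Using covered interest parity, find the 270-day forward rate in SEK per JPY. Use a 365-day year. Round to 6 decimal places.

0.074647

T = 270/365 years.
SEK growth factor: 1 + 0.0705×270/365 = 1.0521507.
JPY growth factor: 1 + 0.0416×270/365 = 1.0307726.
Forward (SEK per JPY) = 0.07313 × 1.0521507 / 1.0307726 = 0.07464671.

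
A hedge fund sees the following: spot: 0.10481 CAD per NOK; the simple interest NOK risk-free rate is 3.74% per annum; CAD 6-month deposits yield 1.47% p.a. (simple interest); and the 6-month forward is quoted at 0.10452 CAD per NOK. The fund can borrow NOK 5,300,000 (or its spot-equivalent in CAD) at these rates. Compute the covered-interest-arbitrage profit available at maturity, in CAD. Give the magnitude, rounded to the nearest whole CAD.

T = 6/12 years.
Keep in NOK, deliver into the forward: 5,300,000·1.018700·0.10452 = CAD 564,314.98.
Swap to CAD now, deposit: 5,300,000·0.10481·1.007350 = CAD 559,575.87.
The quoted forward overvalues NOK, so borrow CAD, buy NOK at spot, deposit the NOK at 3.74%, and sell the proceeds forward at 0.10452.
Profit = 564,314.98 − 559,575.87 = CAD 4,739.

CAD 4,739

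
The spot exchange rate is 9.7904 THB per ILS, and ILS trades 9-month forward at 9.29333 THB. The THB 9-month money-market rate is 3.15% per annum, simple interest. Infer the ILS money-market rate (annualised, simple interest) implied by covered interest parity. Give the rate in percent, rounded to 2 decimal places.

T = 9/12 years.
F/S = 9.29333/9.7904 = 0.9492288 = (growth of THB) / (growth of ILS).
THB growth factor: 1 + 0.0315×9/12 = 1.023625.
That pins the ILS growth at 1.0783754.
r = (1.0783754 − 1)/(9/12) = 0.104501 → 10.45%.

10.45%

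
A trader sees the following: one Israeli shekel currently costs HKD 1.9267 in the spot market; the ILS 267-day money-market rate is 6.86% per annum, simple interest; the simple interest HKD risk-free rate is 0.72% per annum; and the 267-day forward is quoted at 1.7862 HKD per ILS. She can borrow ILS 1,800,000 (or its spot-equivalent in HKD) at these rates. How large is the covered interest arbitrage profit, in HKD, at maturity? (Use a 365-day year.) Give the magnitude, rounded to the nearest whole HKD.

HKD 109,825

T = 267/365 years.
Keep in ILS, deliver into the forward: 1,800,000·1.05018137·1.7862 = HKD 3,376,501.13.
Swap to HKD now, deposit: 1,800,000·1.9267·1.005266849 = HKD 3,486,325.75.
The quoted forward undervalues ILS, so borrow ILS, convert to HKD at spot, deposit the HKD at 0.72%, and buy ILS forward at 1.7862 to cover the loan.
The gap between the two covered legs is HKD 109,825.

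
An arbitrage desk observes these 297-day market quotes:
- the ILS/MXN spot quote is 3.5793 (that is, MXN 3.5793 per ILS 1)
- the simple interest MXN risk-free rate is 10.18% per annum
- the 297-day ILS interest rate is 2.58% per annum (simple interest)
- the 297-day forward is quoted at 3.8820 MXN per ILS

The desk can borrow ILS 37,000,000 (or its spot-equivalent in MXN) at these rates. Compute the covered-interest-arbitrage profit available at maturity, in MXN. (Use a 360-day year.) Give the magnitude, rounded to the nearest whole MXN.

MXN 3,134,672

T = 297/360 years.
Keep in ILS, deliver into the forward: 37,000,000·1.021285·3.8820 = MXN 146,691,249.69.
Swap to MXN now, deposit: 37,000,000·3.5793·1.083985 = MXN 143,556,577.89.
The quoted forward overvalues ILS, so borrow MXN, buy ILS at spot, deposit the ILS at 2.58%, and sell the proceeds forward at 3.8820.
Profit = 146,691,249.69 − 143,556,577.89 = MXN 3,134,672.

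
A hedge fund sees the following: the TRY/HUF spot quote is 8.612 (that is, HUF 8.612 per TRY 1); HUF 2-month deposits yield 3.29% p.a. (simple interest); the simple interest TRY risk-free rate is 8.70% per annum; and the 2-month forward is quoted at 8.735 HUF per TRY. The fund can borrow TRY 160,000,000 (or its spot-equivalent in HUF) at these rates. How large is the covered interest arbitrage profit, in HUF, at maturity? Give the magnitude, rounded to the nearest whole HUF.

HUF 32,389,605

T = 2/12 years.
Keep in TRY, deliver into the forward: 160,000,000·1.014500·8.735 = HUF 1,417,865,200.00.
Swap to HUF now, deposit: 160,000,000·8.612·1.005483333333 = HUF 1,385,475,594.67.
The quoted forward overvalues TRY, so borrow HUF, buy TRY at spot, deposit the TRY at 8.70%, and sell the proceeds forward at 8.735.
Profit = 1,417,865,200.00 − 1,385,475,594.67 = HUF 32,389,605.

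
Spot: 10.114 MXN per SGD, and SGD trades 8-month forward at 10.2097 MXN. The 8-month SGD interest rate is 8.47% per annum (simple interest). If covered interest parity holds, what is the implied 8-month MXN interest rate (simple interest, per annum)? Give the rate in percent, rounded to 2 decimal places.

9.97%

T = 8/12 years.
By CIP, F/S equals the MXN-to-SGD growth ratio: 10.2097/10.114 = 1.0094621.
The SGD side grows by 1 + 0.0847×8/12 = 1.0564667.
Hence g_MXN = 1.0664631.
(1.0664631 − 1)/T = 0.099695, i.e. 9.97%.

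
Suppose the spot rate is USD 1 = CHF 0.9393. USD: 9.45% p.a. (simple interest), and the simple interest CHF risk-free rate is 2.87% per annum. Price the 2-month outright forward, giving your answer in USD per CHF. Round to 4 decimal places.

T = 2/12 years.
CHF accumulates by 1 + 0.0287×2/12 = 1.0047833.
USD accumulates by 1 + 0.0945×2/12 = 1.015750.
So F = 0.9393 × 1.0047833 / 1.015750 = 0.9291587 (CHF/USD).
Quoted the other way: 1/0.9291587 = 1.0762 USD per CHF.

1.0762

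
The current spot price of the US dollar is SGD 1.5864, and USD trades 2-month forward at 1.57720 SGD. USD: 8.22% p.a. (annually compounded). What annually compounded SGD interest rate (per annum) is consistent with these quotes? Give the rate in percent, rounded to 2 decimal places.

4.51%

T = 2/12 years.
By CIP, F/S equals the SGD-to-USD growth ratio: 1.5772/1.5864 = 0.9942007.
The USD side grows by (1 + 0.0822)^(2/12) = 1.0132531.
So the SGD growth factor = 1.0073769.
Annualise: 1.0073769^(12/2) − 1 = 0.045086 = 4.51%.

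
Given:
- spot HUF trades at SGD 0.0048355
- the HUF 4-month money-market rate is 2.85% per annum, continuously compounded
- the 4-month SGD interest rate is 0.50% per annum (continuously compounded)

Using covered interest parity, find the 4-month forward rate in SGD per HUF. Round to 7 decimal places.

T = 4/12 years.
SGD growth factor: e^(0.0050×4/12) = 1.0016681.
HUF accumulates by e^(0.0285×4/12) = 1.0095453.
Forward (SGD per HUF) = 0.0048355 × 1.0016681 / 1.0095453 = 0.004797770.

0.0047978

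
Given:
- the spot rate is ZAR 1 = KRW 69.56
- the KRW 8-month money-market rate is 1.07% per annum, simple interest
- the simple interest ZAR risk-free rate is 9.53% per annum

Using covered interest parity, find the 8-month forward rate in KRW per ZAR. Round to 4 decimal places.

T = 8/12 years.
Growth of 1 KRW over T: 1 + 0.0107×8/12 = 1.00713333.
Growth of 1 ZAR over T: 1 + 0.0953×8/12 = 1.06353333.
So F = 69.56 × 1.00713333 / 1.06353333 = 65.871179 (KRW/ZAR).

65.8712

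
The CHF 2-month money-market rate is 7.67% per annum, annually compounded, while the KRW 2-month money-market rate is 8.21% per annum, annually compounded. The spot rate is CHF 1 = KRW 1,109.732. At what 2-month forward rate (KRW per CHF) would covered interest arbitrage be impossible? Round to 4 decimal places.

1110.6577

T = 2/12 years.
KRW growth factor: (1 + 0.0821)^(2/12) = 1.013237449.
Growth of 1 CHF over T: (1 + 0.0767)^(2/12) = 1.0123929655.
Forward (KRW per CHF) = 1109.732 × 1.013237449 / 1.0123929655 = 1110.657678.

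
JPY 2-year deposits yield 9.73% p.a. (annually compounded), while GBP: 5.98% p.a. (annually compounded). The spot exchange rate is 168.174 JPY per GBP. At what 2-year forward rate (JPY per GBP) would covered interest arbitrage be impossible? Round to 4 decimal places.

180.2859

T = 2 years.
JPY accumulates by (1 + 0.0973)^2 = 1.20406729.
GBP growth factor: (1 + 0.0598)^2 = 1.12317604.
Forward (JPY per GBP) = 168.174 × 1.20406729 / 1.12317604 = 180.285908.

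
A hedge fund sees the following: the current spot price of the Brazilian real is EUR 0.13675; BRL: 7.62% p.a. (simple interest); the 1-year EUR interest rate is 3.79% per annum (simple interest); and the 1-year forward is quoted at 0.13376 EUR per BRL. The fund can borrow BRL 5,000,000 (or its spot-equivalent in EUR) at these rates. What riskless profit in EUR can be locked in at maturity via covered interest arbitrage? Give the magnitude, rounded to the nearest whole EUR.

T = 1 year.
Invest the BRL and cover forward: 5,000,000 × 1.076200 × 0.13376 = EUR 719,762.56.
Convert at spot and invest in EUR: 5,000,000 × 0.13675 × 1.037900 = EUR 709,664.13.
The quoted forward overvalues BRL, so borrow EUR, buy BRL at spot, deposit the BRL at 7.62%, and sell the proceeds forward at 0.13376.
Arbitrage profit = |719,762.56 − 709,664.13| = EUR 10,098.

EUR 10,098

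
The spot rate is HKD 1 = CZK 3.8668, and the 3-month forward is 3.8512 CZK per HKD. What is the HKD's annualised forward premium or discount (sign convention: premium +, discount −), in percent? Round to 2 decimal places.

T = 3/12 years.
HKD trades forward at -0.40343% vs spot over the period.
×(1/T) gives -1.61% p.a.

-1.61%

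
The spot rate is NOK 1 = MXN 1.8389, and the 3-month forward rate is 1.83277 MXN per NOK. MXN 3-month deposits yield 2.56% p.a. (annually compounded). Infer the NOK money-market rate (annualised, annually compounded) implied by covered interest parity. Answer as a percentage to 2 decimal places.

T = 3/12 years.
CIP gives F = S · g_MXN/g_NOK, so g_MXN/g_NOK = 1.83277/1.8389 = 0.9966665.
MXN growth factor: (1 + 0.0256)^(3/12) = 1.0063395.
Hence g_NOK = 1.0097054.
Annualise: 1.0097054^(12/3) − 1 = 0.039390 = 3.94%.

3.94%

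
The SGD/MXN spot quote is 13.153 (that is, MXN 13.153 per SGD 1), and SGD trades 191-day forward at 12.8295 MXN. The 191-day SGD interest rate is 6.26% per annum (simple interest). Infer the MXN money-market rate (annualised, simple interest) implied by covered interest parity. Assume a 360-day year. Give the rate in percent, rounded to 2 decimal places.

T = 191/360 years.
By CIP, F/S equals the MXN-to-SGD growth ratio: 12.8295/13.153 = 0.9754049.
SGD growth factor: 1 + 0.0626×191/360 = 1.0332128.
That pins the MXN growth at 1.0078008.
(1.0078008 − 1)/T = 0.014703, i.e. 1.47%.

1.47%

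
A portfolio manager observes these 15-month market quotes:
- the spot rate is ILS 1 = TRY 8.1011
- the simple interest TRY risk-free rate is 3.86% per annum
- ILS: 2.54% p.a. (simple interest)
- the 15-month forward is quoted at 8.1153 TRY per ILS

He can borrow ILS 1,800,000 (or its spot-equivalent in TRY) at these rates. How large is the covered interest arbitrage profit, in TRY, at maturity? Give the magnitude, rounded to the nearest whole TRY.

T = 15/12 years.
Keep in ILS, deliver into the forward: 1,800,000·1.031750·8.1153 = TRY 15,071,329.40.
Swap to TRY now, deposit: 1,800,000·8.1011·1.048250 = TRY 15,285,560.54.
The quoted forward undervalues ILS, so borrow ILS, convert to TRY at spot, deposit the TRY at 3.86%, and buy ILS forward at 8.1153 to cover the loan.
Profit = 15,285,560.54 − 15,071,329.40 = TRY 214,231.

TRY 214,231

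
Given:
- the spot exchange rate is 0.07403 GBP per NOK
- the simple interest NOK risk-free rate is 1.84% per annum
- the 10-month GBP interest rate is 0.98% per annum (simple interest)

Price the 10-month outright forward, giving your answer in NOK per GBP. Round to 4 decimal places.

T = 10/12 years.
GBP accumulates by 1 + 0.0098×10/12 = 1.00816667.
Growth of 1 NOK over T: 1 + 0.0184×10/12 = 1.01533333.
So F = 0.07403 × 1.00816667 / 1.01533333 = 0.073507464 (GBP/NOK).
Quoted the other way: 1/0.073507464 = 13.6041 NOK per GBP.

13.6041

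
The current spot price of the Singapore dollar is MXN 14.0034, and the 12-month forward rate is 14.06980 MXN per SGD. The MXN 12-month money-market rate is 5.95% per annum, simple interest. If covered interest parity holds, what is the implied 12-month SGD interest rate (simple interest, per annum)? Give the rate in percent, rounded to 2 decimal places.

5.45%

T = 1 year.
F/S = 14.0698/14.0034 = 1.0047417 = (growth of MXN) / (growth of SGD).
The MXN side grows by 1 + 0.0595×1 = 1.059500.
So the SGD growth factor = 1.0544999.
(1.0544999 − 1)/T = 0.054500, i.e. 5.45%.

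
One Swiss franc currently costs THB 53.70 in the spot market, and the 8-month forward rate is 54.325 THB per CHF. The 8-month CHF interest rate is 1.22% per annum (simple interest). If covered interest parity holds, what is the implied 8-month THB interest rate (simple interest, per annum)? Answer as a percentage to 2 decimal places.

2.98%

T = 8/12 years.
F/S = 54.325/53.7 = 1.0116387 = (growth of THB) / (growth of CHF).
CHF growth factor: 1 + 0.0122×8/12 = 1.0081333.
That pins the THB growth at 1.0198667.
(1.0198667 − 1)/T = 0.029800, i.e. 2.98%.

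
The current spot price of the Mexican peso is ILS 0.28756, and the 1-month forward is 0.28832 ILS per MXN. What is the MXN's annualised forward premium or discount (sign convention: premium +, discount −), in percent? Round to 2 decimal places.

T = 1/12 years.
(F − S)/S = (0.28832 − 0.28756)/0.28756 = 0.0026429.
×(1/T) gives 3.17% p.a.

+3.17%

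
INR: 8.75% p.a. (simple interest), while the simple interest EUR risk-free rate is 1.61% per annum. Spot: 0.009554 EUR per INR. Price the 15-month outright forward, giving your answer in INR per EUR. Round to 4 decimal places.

T = 15/12 years.
Growth of 1 EUR over T: 1 + 0.0161×15/12 = 1.020125.
INR accumulates by 1 + 0.0875×15/12 = 1.109375.
So F = 0.009554 × 1.020125 / 1.109375 = 0.00878537397 (EUR/INR).
Quoted the other way: 1/0.00878537397 = 113.8255 INR per EUR.

113.8255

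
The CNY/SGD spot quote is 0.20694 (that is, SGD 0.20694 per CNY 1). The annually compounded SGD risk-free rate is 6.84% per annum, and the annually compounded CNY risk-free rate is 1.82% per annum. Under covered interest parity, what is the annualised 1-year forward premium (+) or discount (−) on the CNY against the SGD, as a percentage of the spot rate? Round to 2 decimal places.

+4.93%

T = 1 year.
CIP forward (SGD per CNY) = 0.20694 × 1.068400/1.018200 = 0.21714270.
(F − S)/S ÷ T = (0.21714270 − 0.20694)/0.20694/1 = 0.049303 → 4.93%.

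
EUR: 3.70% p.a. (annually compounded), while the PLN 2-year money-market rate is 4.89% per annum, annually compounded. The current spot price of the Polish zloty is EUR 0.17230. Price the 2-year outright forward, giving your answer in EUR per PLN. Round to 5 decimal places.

0.16841

T = 2 years.
Growth of 1 EUR over T: (1 + 0.0370)^2 = 1.075369.
PLN growth factor: (1 + 0.0489)^2 = 1.1001912.
Forward (EUR per PLN) = 0.1723 × 1.075369 / 1.1001912 = 0.1684126.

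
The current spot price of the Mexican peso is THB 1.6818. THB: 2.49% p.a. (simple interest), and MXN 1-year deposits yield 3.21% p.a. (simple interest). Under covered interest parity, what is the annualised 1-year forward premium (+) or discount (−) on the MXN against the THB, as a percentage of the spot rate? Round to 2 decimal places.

-0.70%

T = 1 year.
No-arbitrage forward: 1.6818 × 1.024900 / 1.032100 = 1.6700676 THB/MXN.
(F − S)/S ÷ T = (1.6700676 − 1.6818)/1.6818/1 = -0.006976 → -0.70%.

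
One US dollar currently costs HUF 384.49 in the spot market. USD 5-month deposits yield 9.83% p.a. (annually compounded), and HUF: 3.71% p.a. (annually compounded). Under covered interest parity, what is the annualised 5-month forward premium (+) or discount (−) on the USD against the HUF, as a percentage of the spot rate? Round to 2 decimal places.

T = 5/12 years.
CIP forward (HUF per USD) = 384.49 × 1.0152943/1.0398413 = 375.41354.
Annualised premium = (F − S)/S × (1/T) = (375.41354 − 384.49)/384.49 ÷ (5/12) = -5.67%.

-5.67%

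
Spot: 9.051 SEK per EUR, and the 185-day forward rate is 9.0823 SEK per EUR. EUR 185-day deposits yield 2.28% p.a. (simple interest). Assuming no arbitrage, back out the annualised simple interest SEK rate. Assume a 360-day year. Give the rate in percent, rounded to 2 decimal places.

2.96%

T = 185/360 years.
F/S = 9.0823/9.051 = 1.0034582 = (growth of SEK) / (growth of EUR).
EUR growth factor: 1 + 0.0228×185/360 = 1.0117167.
So the SEK growth factor = 1.0152154.
(1.0152154 − 1)/T = 0.029608, i.e. 2.96%.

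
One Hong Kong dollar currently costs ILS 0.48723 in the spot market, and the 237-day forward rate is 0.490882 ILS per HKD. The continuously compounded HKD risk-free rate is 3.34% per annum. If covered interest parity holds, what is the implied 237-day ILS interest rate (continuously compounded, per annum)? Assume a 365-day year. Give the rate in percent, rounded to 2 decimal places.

4.49%

T = 237/365 years.
F/S = 0.490882/0.48723 = 1.0074954 = (growth of ILS) / (growth of HKD).
HKD growth factor: e^(0.0334×237/365) = 1.021924.
That pins the ILS growth at 1.0295837.
r = ln(1.0295837)/(237/365) = 0.044900 → 4.49%.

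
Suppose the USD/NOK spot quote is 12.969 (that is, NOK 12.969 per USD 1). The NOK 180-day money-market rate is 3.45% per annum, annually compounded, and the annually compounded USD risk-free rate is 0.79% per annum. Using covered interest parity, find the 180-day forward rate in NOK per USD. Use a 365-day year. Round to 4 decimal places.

13.1367

T = 180/365 years.
NOK growth factor: (1 + 0.0345)^(180/365) = 1.01686747.
Growth of 1 USD over T: (1 + 0.0079)^(180/365) = 1.00388812.
Forward (NOK per USD) = 12.969 × 1.01686747 / 1.00388812 = 13.136677.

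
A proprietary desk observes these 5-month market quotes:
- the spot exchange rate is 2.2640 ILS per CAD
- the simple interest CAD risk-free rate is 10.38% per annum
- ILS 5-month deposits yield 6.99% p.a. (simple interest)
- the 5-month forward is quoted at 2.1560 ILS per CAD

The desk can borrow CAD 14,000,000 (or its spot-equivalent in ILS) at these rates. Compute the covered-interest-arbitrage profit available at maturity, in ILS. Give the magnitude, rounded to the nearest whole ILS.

T = 5/12 years.
Invest the CAD and cover forward: 14,000,000 × 1.043250 × 2.1560 = ILS 31,489,458.00.
Convert at spot and invest in ILS: 14,000,000 × 2.2640 × 1.029125 = ILS 32,619,146.00.
The quoted forward undervalues CAD, so borrow CAD, convert to ILS at spot, deposit the ILS at 6.99%, and buy CAD forward at 2.1560 to cover the loan.
Arbitrage profit = |31,489,458.00 − 32,619,146.00| = ILS 1,129,688.

ILS 1,129,688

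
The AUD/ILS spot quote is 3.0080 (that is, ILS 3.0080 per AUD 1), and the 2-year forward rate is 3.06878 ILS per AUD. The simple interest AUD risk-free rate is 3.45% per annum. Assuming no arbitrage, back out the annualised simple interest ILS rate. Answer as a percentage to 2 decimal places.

T = 2 years.
CIP gives F = S · g_ILS/g_AUD, so g_ILS/g_AUD = 3.06878/3.008 = 1.0202061.
The AUD side grows by 1 + 0.0345×2 = 1.069000.
So the ILS growth factor = 1.0906003.
r = (1.0906003 − 1)/2 = 0.045300 → 4.53%.

4.53%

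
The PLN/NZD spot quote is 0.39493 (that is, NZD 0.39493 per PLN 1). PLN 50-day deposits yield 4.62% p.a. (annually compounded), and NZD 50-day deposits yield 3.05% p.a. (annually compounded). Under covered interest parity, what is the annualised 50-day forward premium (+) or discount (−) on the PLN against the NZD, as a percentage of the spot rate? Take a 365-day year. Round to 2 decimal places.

-1.51%

T = 50/365 years.
F = S · g_NZD/g_PLN = 0.39493 × 1.0041241/1.0062061 = 0.39411283.
Annualised premium = (F − S)/S × (1/T) = (0.39411283 − 0.39493)/0.39493 ÷ (50/365) = -1.51%.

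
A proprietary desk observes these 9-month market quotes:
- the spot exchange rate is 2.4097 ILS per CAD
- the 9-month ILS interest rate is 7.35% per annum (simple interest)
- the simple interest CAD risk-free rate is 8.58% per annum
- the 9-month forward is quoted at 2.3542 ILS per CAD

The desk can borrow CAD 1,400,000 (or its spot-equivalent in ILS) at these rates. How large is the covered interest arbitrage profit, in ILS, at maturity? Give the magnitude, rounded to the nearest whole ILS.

ILS 51,579

T = 9/12 years.
Route A — deposit CAD, sell forward: 1,400,000 × 1.064350 × 2.3542 = ILS 3,507,969.88.
Route B — convert at spot, deposit ILS: 1,400,000 × 2.4097 × 1.055125 = ILS 3,559,548.60.
The quoted forward undervalues CAD, so borrow CAD, convert to ILS at spot, deposit the ILS at 7.35%, and buy CAD forward at 2.3542 to cover the loan.
Arbitrage profit = |3,507,969.88 − 3,559,548.60| = ILS 51,579.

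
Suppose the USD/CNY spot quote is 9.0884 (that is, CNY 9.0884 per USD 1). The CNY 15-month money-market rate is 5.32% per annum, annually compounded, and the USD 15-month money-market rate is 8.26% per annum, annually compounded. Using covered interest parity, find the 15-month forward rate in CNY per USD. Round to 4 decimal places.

8.7809

T = 15/12 years.
CNY accumulates by (1 + 0.0532)^(15/12) = 1.0669365.
USD accumulates by (1 + 0.0826)^(15/12) = 1.1042948.
Forward (CNY per USD) = 9.0884 × 1.0669365 / 1.1042948 = 8.780939.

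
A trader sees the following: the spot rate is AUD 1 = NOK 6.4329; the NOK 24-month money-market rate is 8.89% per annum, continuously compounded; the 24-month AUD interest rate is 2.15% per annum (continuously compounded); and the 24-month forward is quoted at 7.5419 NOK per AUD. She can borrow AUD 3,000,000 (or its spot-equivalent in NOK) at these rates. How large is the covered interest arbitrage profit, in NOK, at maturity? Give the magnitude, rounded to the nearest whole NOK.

NOK 565,861

T = 2 years.
Invest the AUD and cover forward: 3,000,000 × 1.0439378949 × 7.5419 = NOK 23,619,825.63.
Convert at spot and invest in NOK: 3,000,000 × 6.4329 × 1.1945863801 = NOK 23,053,964.17.
The quoted forward overvalues AUD, so borrow NOK, buy AUD at spot, deposit the AUD at 2.15%, and sell the proceeds forward at 7.5419.
Arbitrage profit = |23,619,825.63 − 23,053,964.17| = NOK 565,861.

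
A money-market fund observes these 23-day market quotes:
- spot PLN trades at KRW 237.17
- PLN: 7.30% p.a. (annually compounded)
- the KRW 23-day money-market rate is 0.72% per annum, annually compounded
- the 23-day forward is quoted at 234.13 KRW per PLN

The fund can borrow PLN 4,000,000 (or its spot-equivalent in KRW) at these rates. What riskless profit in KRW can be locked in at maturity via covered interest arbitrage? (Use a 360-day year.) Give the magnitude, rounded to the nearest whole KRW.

KRW 8,369,669

T = 23/360 years.
Keep in PLN, deliver into the forward: 4,000,000·1.00451165998·234.13 = KRW 940,745,259.80.
Swap to KRW now, deposit: 4,000,000·237.17·1.00045845697 = KRW 949,114,928.96.
The quoted forward undervalues PLN, so borrow PLN, convert to KRW at spot, deposit the KRW at 0.72%, and buy PLN forward at 234.13 to cover the loan.
The gap between the two covered legs is KRW 8,369,669.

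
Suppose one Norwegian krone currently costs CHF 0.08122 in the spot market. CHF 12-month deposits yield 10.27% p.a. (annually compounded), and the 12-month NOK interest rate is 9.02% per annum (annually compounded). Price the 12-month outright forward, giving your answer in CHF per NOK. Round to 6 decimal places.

0.082151

T = 1 year.
CHF growth factor: (1 + 0.1027)^1 = 1.102700.
NOK growth factor: (1 + 0.0902)^1 = 1.090200.
Forward (CHF per NOK) = 0.08122 × 1.102700 / 1.090200 = 0.08215125.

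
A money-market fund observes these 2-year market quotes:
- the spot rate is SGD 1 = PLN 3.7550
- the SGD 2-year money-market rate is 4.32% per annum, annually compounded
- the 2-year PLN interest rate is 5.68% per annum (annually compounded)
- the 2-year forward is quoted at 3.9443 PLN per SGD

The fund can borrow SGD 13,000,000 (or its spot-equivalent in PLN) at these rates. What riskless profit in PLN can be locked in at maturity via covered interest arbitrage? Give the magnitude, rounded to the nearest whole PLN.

T = 2 years.
Route A — deposit SGD, sell forward: 13,000,000 × 1.08826624 × 3.9443 = PLN 55,801,830.90.
Route B — convert at spot, deposit PLN: 13,000,000 × 3.7550 × 1.11682624 = PLN 54,517,872.91.
The quoted forward overvalues SGD, so borrow PLN, buy SGD at spot, deposit the SGD at 4.32%, and sell the proceeds forward at 3.9443.
Profit = 55,801,830.90 − 54,517,872.91 = PLN 1,283,958.

PLN 1,283,958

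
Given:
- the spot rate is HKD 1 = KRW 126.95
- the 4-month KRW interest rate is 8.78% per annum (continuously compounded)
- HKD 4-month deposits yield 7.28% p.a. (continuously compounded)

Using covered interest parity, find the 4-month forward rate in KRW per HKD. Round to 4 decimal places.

T = 4/12 years.
KRW growth factor: e^(0.0878×4/12) = 1.029699144.
HKD accumulates by e^(0.0728×4/12) = 1.024563498.
CIP: F = S · (grow KRW)/(grow HKD) = 126.95 × 1.029699144/1.024563498 = 127.586340 KRW per HKD.

127.5863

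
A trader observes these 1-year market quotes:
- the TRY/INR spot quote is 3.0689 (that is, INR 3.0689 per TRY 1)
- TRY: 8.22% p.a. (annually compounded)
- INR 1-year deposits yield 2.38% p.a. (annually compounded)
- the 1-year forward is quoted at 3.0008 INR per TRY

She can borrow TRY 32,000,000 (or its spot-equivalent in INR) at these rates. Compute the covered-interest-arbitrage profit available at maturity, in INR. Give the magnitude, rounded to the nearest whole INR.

T = 1 year.
Invest the TRY and cover forward: 32,000,000 × 1.082200 × 3.0008 = INR 103,918,904.32.
Convert at spot and invest in INR: 32,000,000 × 3.0689 × 1.023800 = INR 100,542,074.24.
The quoted forward overvalues TRY, so borrow INR, buy TRY at spot, deposit the TRY at 8.22%, and sell the proceeds forward at 3.0008.
The gap between the two covered legs is INR 3,376,830.

INR 3,376,830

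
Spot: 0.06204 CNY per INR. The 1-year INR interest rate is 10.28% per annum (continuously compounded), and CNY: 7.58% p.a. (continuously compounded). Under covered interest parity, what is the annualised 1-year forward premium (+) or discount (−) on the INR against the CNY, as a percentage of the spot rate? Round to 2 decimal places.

T = 1 year.
CIP forward (CNY per INR) = 0.06204 × 1.0787468/1.1082697 = 0.06038733.
(F − S)/S ÷ T = (0.06038733 − 0.06204)/0.06204/1 = -0.026639 → -2.66%.

-2.66%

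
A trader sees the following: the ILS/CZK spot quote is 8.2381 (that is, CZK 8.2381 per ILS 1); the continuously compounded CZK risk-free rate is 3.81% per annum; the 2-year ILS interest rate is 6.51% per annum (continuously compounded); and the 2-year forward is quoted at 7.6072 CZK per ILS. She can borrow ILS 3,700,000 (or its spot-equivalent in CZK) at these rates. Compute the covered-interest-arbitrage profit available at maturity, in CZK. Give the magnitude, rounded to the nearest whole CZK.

CZK 833,800

T = 2 years.
Route A — deposit ILS, sell forward: 3,700,000 × 1.1390561718 × 7.6072 = CZK 32,060,604.01.
Route B — convert at spot, deposit CZK: 3,700,000 × 8.2381 × 1.0791783883 = CZK 32,894,404.08.
The quoted forward undervalues ILS, so borrow ILS, convert to CZK at spot, deposit the CZK at 3.81%, and buy ILS forward at 7.6072 to cover the loan.
The gap between the two covered legs is CZK 833,800.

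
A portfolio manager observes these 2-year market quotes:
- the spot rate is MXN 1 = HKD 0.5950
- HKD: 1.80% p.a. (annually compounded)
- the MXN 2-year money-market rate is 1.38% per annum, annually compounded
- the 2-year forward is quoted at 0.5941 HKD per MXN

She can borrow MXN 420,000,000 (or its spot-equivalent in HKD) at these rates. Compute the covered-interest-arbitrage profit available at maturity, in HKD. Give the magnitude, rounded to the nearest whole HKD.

HKD 2,521,041

T = 2 years.
Keep in MXN, deliver into the forward: 420,000,000·1.02779044·0.5941 = HKD 256,456,326.17.
Swap to HKD now, deposit: 420,000,000·0.5950·1.036324 = HKD 258,977,367.60.
The quoted forward undervalues MXN, so borrow MXN, convert to HKD at spot, deposit the HKD at 1.80%, and buy MXN forward at 0.5941 to cover the loan.
Arbitrage profit = |256,456,326.17 − 258,977,367.60| = HKD 2,521,041.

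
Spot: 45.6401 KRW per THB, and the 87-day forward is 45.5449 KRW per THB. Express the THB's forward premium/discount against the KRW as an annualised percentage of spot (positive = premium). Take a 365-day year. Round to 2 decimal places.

T = 87/365 years.
THB trades forward at -0.20859% vs spot over the period.
×(1/T) gives -0.88% p.a.

-0.88%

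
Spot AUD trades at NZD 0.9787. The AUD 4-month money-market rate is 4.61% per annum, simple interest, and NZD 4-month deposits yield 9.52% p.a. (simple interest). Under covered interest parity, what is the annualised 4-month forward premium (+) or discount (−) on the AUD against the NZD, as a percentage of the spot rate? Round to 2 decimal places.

+4.84%

T = 4/12 years.
CIP forward (NZD per AUD) = 0.9787 × 1.0317333/1.0153667 = 0.9944756.
(F − S)/S ÷ T = (0.9944756 − 0.9787)/0.9787/(4/12) = 0.048357 → 4.84%.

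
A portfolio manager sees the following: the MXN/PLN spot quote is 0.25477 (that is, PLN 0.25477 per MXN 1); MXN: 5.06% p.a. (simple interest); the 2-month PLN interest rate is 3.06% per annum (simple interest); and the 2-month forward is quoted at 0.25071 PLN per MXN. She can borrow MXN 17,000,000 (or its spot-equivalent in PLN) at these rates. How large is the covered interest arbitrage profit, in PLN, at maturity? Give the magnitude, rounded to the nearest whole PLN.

T = 2/12 years.
Route A — deposit MXN, sell forward: 17,000,000 × 1.008433333 × 0.25071 = PLN 4,298,013.46.
Route B — convert at spot, deposit PLN: 17,000,000 × 0.25477 × 1.005100 = PLN 4,353,178.56.
The quoted forward undervalues MXN, so borrow MXN, convert to PLN at spot, deposit the PLN at 3.06%, and buy MXN forward at 0.25071 to cover the loan.
Profit = 4,353,178.56 − 4,298,013.46 = PLN 55,165.

PLN 55,165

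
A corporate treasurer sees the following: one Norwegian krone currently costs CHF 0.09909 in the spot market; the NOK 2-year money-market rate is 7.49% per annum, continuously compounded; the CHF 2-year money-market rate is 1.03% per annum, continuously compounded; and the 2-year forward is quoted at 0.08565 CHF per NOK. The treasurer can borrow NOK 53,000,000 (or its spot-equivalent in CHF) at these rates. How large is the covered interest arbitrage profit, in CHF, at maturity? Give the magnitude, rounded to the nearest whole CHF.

T = 2 years.
Invest the NOK and cover forward: 53,000,000 × 1.161601899 × 0.08565 = CHF 5,273,033.74.
Convert at spot and invest in CHF: 53,000,000 × 0.09909 × 1.020813645 = CHF 5,361,078.48.
The quoted forward undervalues NOK, so borrow NOK, convert to CHF at spot, deposit the CHF at 1.03%, and buy NOK forward at 0.08565 to cover the loan.
The gap between the two covered legs is CHF 88,045.

CHF 88,045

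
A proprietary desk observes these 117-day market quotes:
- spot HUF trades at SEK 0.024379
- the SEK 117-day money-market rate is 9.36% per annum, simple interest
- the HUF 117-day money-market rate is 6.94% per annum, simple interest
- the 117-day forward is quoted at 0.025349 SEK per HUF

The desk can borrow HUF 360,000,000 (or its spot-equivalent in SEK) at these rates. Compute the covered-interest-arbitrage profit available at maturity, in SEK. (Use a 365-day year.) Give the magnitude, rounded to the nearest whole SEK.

T = 117/365 years.
Route A — deposit HUF, sell forward: 360,000,000 × 1.022246027 × 0.025349 = SEK 9,328,649.23.
Route B — convert at spot, deposit SEK: 360,000,000 × 0.024379 × 1.030003288 = SEK 9,039,762.06.
The quoted forward overvalues HUF, so borrow SEK, buy HUF at spot, deposit the HUF at 6.94%, and sell the proceeds forward at 0.025349.
The gap between the two covered legs is SEK 288,887.

SEK 288,887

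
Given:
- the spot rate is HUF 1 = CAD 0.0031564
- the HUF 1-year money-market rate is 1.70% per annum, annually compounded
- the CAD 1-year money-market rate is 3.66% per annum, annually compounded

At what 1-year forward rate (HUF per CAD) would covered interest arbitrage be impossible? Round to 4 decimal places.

310.8263

T = 1 year.
Growth of 1 CAD over T: (1 + 0.0366)^1 = 1.036600.
HUF accumulates by (1 + 0.0170)^1 = 1.017000.
Forward (CAD per HUF) = 0.0031564 × 1.036600 / 1.017000 = 0.00321723131.
Quoted the other way: 1/0.00321723131 = 310.8263 HUF per CAD.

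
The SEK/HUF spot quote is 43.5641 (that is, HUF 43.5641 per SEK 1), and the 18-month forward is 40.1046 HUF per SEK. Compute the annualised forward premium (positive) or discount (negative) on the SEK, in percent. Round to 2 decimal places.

T = 18/12 years.
Period premium: (40.1046 − 43.5641)/43.5641 = -0.0794117.
Per annum: -0.0794117 / (18/12) = -0.052941 = -5.29%.

-5.29%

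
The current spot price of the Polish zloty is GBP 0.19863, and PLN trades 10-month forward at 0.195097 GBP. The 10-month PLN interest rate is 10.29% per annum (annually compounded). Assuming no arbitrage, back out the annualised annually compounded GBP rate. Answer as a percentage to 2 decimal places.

T = 10/12 years.
F/S = 0.195097/0.19863 = 0.9822132 = (growth of GBP) / (growth of PLN).
PLN growth factor: (1 + 0.1029)^(10/12) = 1.0850426.
That pins the GBP growth at 1.0657432.
r = 1.0657432^(12/10) − 1 = 0.079402 → 7.94%.

7.94%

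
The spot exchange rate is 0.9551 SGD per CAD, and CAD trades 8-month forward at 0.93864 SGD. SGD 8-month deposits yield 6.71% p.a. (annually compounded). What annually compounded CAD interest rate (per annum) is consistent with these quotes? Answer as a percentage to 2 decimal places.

T = 8/12 years.
F/S = 0.93864/0.9551 = 0.9827662 = (growth of SGD) / (growth of CAD).
The SGD side grows by (1 + 0.0671)^(8/12) = 1.0442474.
Hence g_CAD = 1.0625593.
Annualise: 1.0625593^(12/8) − 1 = 0.095292 = 9.53%.

9.53%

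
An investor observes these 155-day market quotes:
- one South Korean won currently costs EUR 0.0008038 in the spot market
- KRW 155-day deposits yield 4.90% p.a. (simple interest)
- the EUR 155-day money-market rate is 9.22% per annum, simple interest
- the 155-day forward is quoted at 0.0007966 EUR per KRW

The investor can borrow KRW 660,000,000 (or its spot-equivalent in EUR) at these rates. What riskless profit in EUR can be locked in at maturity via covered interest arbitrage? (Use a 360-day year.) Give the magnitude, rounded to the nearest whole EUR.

T = 155/360 years.
Route A — deposit KRW, sell forward: 660,000,000 × 1.02109722 × 0.0007966 = EUR 536,847.99.
Route B — convert at spot, deposit EUR: 660,000,000 × 0.0008038 × 1.03969722 = EUR 551,567.69.
The quoted forward undervalues KRW, so borrow KRW, convert to EUR at spot, deposit the EUR at 9.22%, and buy KRW forward at 0.0007966 to cover the loan.
Arbitrage profit = |536,847.99 − 551,567.69| = EUR 14,720.

EUR 14,720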